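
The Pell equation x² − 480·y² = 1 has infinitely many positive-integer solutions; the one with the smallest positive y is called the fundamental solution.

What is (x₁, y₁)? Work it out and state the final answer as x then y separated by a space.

[21; 1,9,1,42] for √480; ℓ=4 ⇒ convergent index 3
a_0=21:  p_0=21·1+0=21,  q_0=21·0+1=1
…
a_2=9:  p_2=9·22+21=219,  q_2=9·1+1=10
a_3=1:  p_3=1·219+22=241,  q_3=1·10+1=11
fundamental: x₁=241, y₁=11  (since 58081 − 480·121 = 1)

241 11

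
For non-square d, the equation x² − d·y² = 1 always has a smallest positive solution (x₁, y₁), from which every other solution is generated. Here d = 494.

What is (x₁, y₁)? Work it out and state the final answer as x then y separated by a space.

73035 3286

√494 → a₀=22, period (4,2,2,1,2,1,2,2,4,44); ℓ=10 even so k=9
a_0=22:  p_0=22·1+0=22,  q_0=22·0+1=1
…
a_3=2:  p_3=2·200+89=489,  q_3=2·9+4=22
…
a_7=2:  p_7=2·2556+1867=6979,  q_7=2·115+84=314
a_8=2:  p_8=2·6979+2556=16514,  q_8=2·314+115=743
a_9=4:  p_9=4·16514+6979=73035,  q_9=4·743+314=3286
→ (73035, 3286).  Check: 73035²=5334111225, 494·3286²=5334111224, difference 1.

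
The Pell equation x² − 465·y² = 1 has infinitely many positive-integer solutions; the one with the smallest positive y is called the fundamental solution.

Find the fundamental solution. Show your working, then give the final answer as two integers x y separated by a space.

15871 736

√465 → a₀=21, period (1,1,3,2,2,2,3,1,1,42); ℓ=10 even so k=9
i=0: a=21 ⇒ p=21, q=1
i=1: a=1 ⇒ p=22, q=1
i=2: a=1 ⇒ p=43, q=2
i=3: a=3 ⇒ p=151, q=7
…
i=6: a=2 ⇒ p=2027, q=94
…
i=8: a=1 ⇒ p=8949, q=415
i=9: a=1 ⇒ p=15871, q=736
→ (15871, 736).  Check: 15871²=251888641, 465·736²=251888640, difference 1.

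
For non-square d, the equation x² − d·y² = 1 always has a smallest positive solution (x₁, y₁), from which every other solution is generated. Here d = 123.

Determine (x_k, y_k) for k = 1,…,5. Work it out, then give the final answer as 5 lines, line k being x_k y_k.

122 11
29767 2684
7263026 654885
1772148577 159789256
432396989762 38987923579

d=123: √d = [11; 11,22] (ℓ=2, even), read p_1/q_1
i=0: a=11 ⇒ p=11, q=1
i=1: a=11 ⇒ p=122, q=11
(x₁, y₁) = (122, 11);  122² − 123·11² = 1 ✓
(x_2, y_2) = (122·122 + 123·11·11, 122·11 + 11·122) = (29767, 2684)
(x_3, y_3) = (122·29767 + 123·11·2684, 122·2684 + 11·29767) = (7263026, 654885)
(x_4, y_4) = (122·7263026 + 123·11·654885, 122·654885 + 11·7263026) = (1772148577, 159789256)
(x_5, y_5) = (122·1772148577 + 123·11·159789256, 122·159789256 + 11·1772148577) = (432396989762, 38987923579)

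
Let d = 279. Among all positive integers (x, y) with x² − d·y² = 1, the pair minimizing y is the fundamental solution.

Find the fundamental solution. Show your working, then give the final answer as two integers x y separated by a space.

1520 91

√279 = [16; 1,2,2,1,2,2,1,32, …], period ℓ=8 (even) → k=7
a_0=16:  p_0=16·1+0=16,  q_0=16·0+1=1
a_1=1:  p_1=1·16+1=17,  q_1=1·1+0=1
a_2=2:  p_2=2·17+16=50,  q_2=2·1+1=3
a_3=2:  p_3=2·50+17=117,  q_3=2·3+1=7
a_4=1:  p_4=1·117+50=167,  q_4=1·7+3=10
a_5=2:  p_5=2·167+117=451,  q_5=2·10+7=27
a_6=2:  p_6=2·451+167=1069,  q_6=2·27+10=64
a_7=1:  p_7=1·1069+451=1520,  q_7=1·64+27=91
(x₁, y₁) = (1520, 91);  1520² − 279·91² = 1 ✓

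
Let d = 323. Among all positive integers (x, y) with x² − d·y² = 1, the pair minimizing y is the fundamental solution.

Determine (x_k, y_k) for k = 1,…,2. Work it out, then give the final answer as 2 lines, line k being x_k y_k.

18 1
647 36

√323 → a₀=17, period (1,34); ℓ=2 even so k=1
a_0=17:  p_0=17·1+0=17,  q_0=17·0+1=1
a_1=1:  p_1=1·17+1=18,  q_1=1·1+0=1
fundamental: x₁=18, y₁=1  (since 324 − 323·1 = 1)
k=2:  x_2 = 18·18+323·1·1 = 647,  y_2 = 18·1+1·18 = 36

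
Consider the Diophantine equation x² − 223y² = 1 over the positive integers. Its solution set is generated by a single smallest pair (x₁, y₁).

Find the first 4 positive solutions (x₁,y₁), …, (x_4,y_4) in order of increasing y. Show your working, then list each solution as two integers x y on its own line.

224 15
100351 6720
44957024 3010545
20140646401 1348717440

√223 = [14; 1,13,1,28, …], period ℓ=4 (even) → k=3
a_0=14:  p_0=14·1+0=14,  q_0=14·0+1=1
…
a_2=13:  p_2=13·15+14=209,  q_2=13·1+1=14
a_3=1:  p_3=1·209+15=224,  q_3=1·14+1=15
→ (224, 15).  Check: 224²=50176, 223·15²=50175, difference 1.
(224+15√223)^2 = 100351 + 6720√223
(224+15√223)^3 = 44957024 + 3010545√223
(224+15√223)^4 = 20140646401 + 1348717440√223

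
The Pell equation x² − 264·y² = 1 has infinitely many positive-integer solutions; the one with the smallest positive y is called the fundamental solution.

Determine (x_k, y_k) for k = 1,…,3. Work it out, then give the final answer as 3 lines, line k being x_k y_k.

√264 = [16; 4,32, …], period ℓ=2 (even) → k=1
a_0=16:  p_0=16·1+0=16,  q_0=16·0+1=1
a_1=4:  p_1=4·16+1=65,  q_1=4·1+0=4
(x₁, y₁) = (65, 4);  65² − 264·4² = 1 ✓
(65+4√264)^2 = 8449 + 520√264
(65+4√264)^3 = 1098305 + 67596√264

65 4
8449 520
1098305 67596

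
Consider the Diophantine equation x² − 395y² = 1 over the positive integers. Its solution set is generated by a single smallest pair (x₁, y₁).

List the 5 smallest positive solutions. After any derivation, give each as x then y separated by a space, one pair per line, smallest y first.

159 8
50561 2544
16078239 808984
5112829441 257254368
1625863683999 81806080040

√395 → a₀=19, period (1,6,1,38); ℓ=4 even so k=3
step 0: (19, 1)  from 19·(1,0) + (0,1)
…
step 2: (139, 7)  from 6·(20,1) + (19,1)
step 3: (159, 8)  from 1·(139,7) + (20,1)
→ (159, 8).  Check: 159²=25281, 395·8²=25280, difference 1.
k=2:  x_2 = 159·159+395·8·8 = 50561,  y_2 = 159·8+8·159 = 2544
k=3:  x_3 = 159·50561+395·8·2544 = 16078239,  y_3 = 159·2544+8·50561 = 808984
k=4:  x_4 = 159·16078239+395·8·808984 = 5112829441,  y_4 = 159·808984+8·16078239 = 257254368
k=5:  x_5 = 159·5112829441+395·8·257254368 = 1625863683999,  y_5 = 159·257254368+8·5112829441 = 81806080040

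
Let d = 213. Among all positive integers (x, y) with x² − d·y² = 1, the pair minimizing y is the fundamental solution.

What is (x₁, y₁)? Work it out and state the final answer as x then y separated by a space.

194399 13320

d=213: √d = [14; 1,1,2,6,1,8,1,6,2,1,1,28] (ℓ=12, even), read p_11/q_11
a_0=14:  p_0=14·1+0=14,  q_0=14·0+1=1
…
a_2=1:  p_2=1·15+14=29,  q_2=1·1+1=2
a_3=2:  p_3=2·29+15=73,  q_3=2·2+1=5
a_4=6:  p_4=6·73+29=467,  q_4=6·5+2=32
…
a_6=8:  p_6=8·540+467=4787,  q_6=8·37+32=328
…
a_8=6:  p_8=6·5327+4787=36749,  q_8=6·365+328=2518
a_9=2:  p_9=2·36749+5327=78825,  q_9=2·2518+365=5401
a_10=1:  p_10=1·78825+36749=115574,  q_10=1·5401+2518=7919
a_11=1:  p_11=1·115574+78825=194399,  q_11=1·7919+5401=13320
→ (194399, 13320).  Check: 194399²=37790971201, 213·13320²=37790971200, difference 1.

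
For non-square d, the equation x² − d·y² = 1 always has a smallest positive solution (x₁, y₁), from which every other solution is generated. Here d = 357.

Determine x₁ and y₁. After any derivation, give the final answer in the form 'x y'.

3401 180

√357 → a₀=18, period (1,8,2,8,1,36); ℓ=6 even so k=5
k=0  a_k=18  p_k/q_k = 18/1
k=1  a_k=1  p_k/q_k = 19/1
k=2  a_k=8  p_k/q_k = 170/9
k=3  a_k=2  p_k/q_k = 359/19
k=4  a_k=8  p_k/q_k = 3042/161
k=5  a_k=1  p_k/q_k = 3401/180
→ (3401, 180).  Check: 3401²=11566801, 357·180²=11566800, difference 1.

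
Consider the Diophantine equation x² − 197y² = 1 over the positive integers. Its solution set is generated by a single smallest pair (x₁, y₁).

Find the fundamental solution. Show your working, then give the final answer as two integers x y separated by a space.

393 28

√197 → a₀=14, period (28); ℓ=1 odd so k=1
a_0=14:  p_0=14·1+0=14,  q_0=14·0+1=1
a_1=28:  p_1=28·14+1=393,  q_1=28·1+0=28
(x₁, y₁) = (393, 28);  393² − 197·28² = 1 ✓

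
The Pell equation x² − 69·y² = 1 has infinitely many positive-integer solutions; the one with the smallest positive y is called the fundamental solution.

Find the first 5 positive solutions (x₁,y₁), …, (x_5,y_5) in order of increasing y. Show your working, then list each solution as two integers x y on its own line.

√69 = [8; 3,3,1,4,1,3,3,16, …], period ℓ=8 (even) → k=7
step 0: (8, 1)  from 8·(1,0) + (0,1)
…
step 3: (108, 13)  from 1·(83,10) + (25,3)
…
step 6: (2384, 287)  from 3·(623,75) + (515,62)
step 7: (7775, 936)  from 3·(2384,287) + (623,75)
(x₁, y₁) = (7775, 936);  7775² − 69·936² = 1 ✓
k=2:  x_2 = 7775·7775+69·936·936 = 120901249,  y_2 = 7775·936+936·7775 = 14554800
k=3:  x_3 = 7775·120901249+69·936·14554800 = 1880014414175,  y_3 = 7775·14554800+936·120901249 = 226327139064
k=4:  x_4 = 7775·1880014414175+69·936·226327139064 = 29234224019520001,  y_4 = 7775·226327139064+936·1880014414175 = 3519386997890400
k=5:  x_5 = 7775·29234224019520001+69·936·3519386997890400 = 454592181623521601375,  y_5 = 7775·3519386997890400+936·29234224019520001 = 54726467590868580936

7775 936
120901249 14554800
1880014414175 226327139064
29234224019520001 3519386997890400
454592181623521601375 54726467590868580936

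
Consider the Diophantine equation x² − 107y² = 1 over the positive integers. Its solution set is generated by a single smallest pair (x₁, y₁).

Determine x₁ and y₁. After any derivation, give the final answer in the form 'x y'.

√107 → a₀=10, period (2,1,9,1,2,20); ℓ=6 even so k=5
step 0: (10, 1)  from 10·(1,0) + (0,1)
…
step 3: (300, 29)  from 9·(31,3) + (21,2)
step 4: (331, 32)  from 1·(300,29) + (31,3)
step 5: (962, 93)  from 2·(331,32) + (300,29)
→ (962, 93).  Check: 962²=925444, 107·93²=925443, difference 1.

962 93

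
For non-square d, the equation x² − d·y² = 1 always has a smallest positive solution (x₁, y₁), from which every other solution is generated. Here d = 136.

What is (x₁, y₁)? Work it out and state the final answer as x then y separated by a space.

35 3

√136 → a₀=11, period (1,1,1,22); ℓ=4 even so k=3
i=0: a=11 ⇒ p=11, q=1
…
i=2: a=1 ⇒ p=23, q=2
i=3: a=1 ⇒ p=35, q=3
(x₁, y₁) = (35, 3);  35² − 136·3² = 1 ✓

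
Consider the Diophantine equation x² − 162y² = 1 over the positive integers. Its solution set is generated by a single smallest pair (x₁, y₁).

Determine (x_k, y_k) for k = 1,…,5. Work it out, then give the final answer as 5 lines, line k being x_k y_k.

d=162: √d = [12; 1,2,1,2,12,2,1,2,1,24] (ℓ=10, even), read p_9/q_9
k=0  a_k=12  p_k/q_k = 12/1
…
k=3  a_k=1  p_k/q_k = 51/4
k=4  a_k=2  p_k/q_k = 140/11
k=5  a_k=12  p_k/q_k = 1731/136
…
k=7  a_k=1  p_k/q_k = 5333/419
k=8  a_k=2  p_k/q_k = 14268/1121
k=9  a_k=1  p_k/q_k = 19601/1540
→ (19601, 1540).  Check: 19601²=384199201, 162·1540²=384199200, difference 1.
(19601+1540√162)^2 = 768398401 + 60371080√162
(19601+1540√162)^3 = 30122754096401 + 2366667076620√162
(19601+1540√162)^4 = 1180872205318713601 + 92778082677286160√162
(19601+1540√162)^5 = 46292552162781456490001 + 3637086394748304967700√162

19601 1540
768398401 60371080
30122754096401 2366667076620
1180872205318713601 92778082677286160
46292552162781456490001 3637086394748304967700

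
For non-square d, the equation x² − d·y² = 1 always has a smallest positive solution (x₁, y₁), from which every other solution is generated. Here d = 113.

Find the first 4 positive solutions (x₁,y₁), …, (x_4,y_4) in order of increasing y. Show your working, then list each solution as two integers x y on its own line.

1204353 113296
2900932297217 272896754976
6987493029899166849 657328051091107760
16830816386073401651890177 1583310020631184911403584

[10; 1,1,1,2,2,1,1,1,20] for √113; ℓ=9 ⇒ convergent index 17
i=0: a=10 ⇒ p=10, q=1
i=1: a=1 ⇒ p=11, q=1
…
i=5: a=2 ⇒ p=202, q=19
i=6: a=1 ⇒ p=287, q=27
i=7: a=1 ⇒ p=489, q=46
…
i=10: a=1 ⇒ p=16785, q=1579
i=11: a=1 ⇒ p=32794, q=3085
…
i=15: a=1 ⇒ p=445435, q=41903
i=16: a=1 ⇒ p=758918, q=71393
i=17: a=1 ⇒ p=1204353, q=113296
fundamental: x₁=1204353, y₁=113296  (since 1450466148609 − 113·12835983616 = 1)
k=2:  x_2 = 1204353·1204353+113·113296·113296 = 2900932297217,  y_2 = 1204353·113296+113296·1204353 = 272896754976
k=3:  x_3 = 1204353·2900932297217+113·113296·272896754976 = 6987493029899166849,  y_3 = 1204353·272896754976+113296·2900932297217 = 657328051091107760
k=4:  x_4 = 1204353·6987493029899166849+113·113296·657328051091107760 = 16830816386073401651890177,  y_4 = 1204353·657328051091107760+113296·6987493029899166849 = 1583310020631184911403584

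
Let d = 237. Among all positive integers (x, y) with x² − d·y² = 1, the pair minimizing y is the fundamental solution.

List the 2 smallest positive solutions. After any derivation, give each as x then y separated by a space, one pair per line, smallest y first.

228151 14820
104105757601 6762395640

√237 → a₀=15, period (2,1,1,7,10,7,1,1,2,30); ℓ=10 even so k=9
step 0: (15, 1)  from 15·(1,0) + (0,1)
step 1: (31, 2)  from 2·(15,1) + (1,0)
…
step 3: (77, 5)  from 1·(46,3) + (31,2)
step 4: (585, 38)  from 7·(77,5) + (46,3)
…
step 8: (90075, 5851)  from 1·(48001,3118) + (42074,2733)
step 9: (228151, 14820)  from 2·(90075,5851) + (48001,3118)
→ (228151, 14820).  Check: 228151²=52052878801, 237·14820²=52052878800, difference 1.
n=2: (228151,14820)∘(228151,14820) = (228151·228151+237·14820·14820, 228151·14820+14820·228151) = (104105757601,6762395640)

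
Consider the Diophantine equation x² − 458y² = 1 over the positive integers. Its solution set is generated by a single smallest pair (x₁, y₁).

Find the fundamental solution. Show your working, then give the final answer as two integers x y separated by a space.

√458 = [21; 2,2,42, …], period ℓ=3 (odd) → k=5
a_0=21:  p_0=21·1+0=21,  q_0=21·0+1=1
…
a_3=42:  p_3=42·107+43=4537,  q_3=42·5+2=212
a_4=2:  p_4=2·4537+107=9181,  q_4=2·212+5=429
a_5=2:  p_5=2·9181+4537=22899,  q_5=2·429+212=1070
fundamental: x₁=22899, y₁=1070  (since 524364201 − 458·1144900 = 1)

22899 1070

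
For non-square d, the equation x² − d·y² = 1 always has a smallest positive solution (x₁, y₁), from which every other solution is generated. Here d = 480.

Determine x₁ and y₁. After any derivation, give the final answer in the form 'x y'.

241 11

√480 = [21; 1,9,1,42, …], period ℓ=4 (even) → k=3
i=0: a=21 ⇒ p=21, q=1
i=1: a=1 ⇒ p=22, q=1
i=2: a=9 ⇒ p=219, q=10
i=3: a=1 ⇒ p=241, q=11
→ (241, 11).  Check: 241²=58081, 480·11²=58080, difference 1.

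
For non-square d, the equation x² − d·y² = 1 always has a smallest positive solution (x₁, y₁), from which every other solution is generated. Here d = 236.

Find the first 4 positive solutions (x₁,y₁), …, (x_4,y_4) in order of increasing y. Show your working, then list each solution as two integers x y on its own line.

561799 36570
631236232801 41089978860
709255768702176199 46168618067101710
796918363201596536611201 51874966922918257173720

√236 → a₀=15, period (2,1,3,5,1,6,1,5,3,1,2,30); ℓ=12 even so k=11
i=0: a=15 ⇒ p=15, q=1
…
i=6: a=6 ⇒ p=7251, q=472
…
i=8: a=5 ⇒ p=48806, q=3177
i=9: a=3 ⇒ p=154729, q=10072
i=10: a=1 ⇒ p=203535, q=13249
i=11: a=2 ⇒ p=561799, q=36570
fundamental: x₁=561799, y₁=36570  (since 315618116401 − 236·1337364900 = 1)
(x_2, y_2) = (561799·561799 + 236·36570·36570, 561799·36570 + 36570·561799) = (631236232801, 41089978860)
(x_3, y_3) = (561799·631236232801 + 236·36570·41089978860, 561799·41089978860 + 36570·631236232801) = (709255768702176199, 46168618067101710)
(x_4, y_4) = (561799·709255768702176199 + 236·36570·46168618067101710, 561799·46168618067101710 + 36570·709255768702176199) = (796918363201596536611201, 51874966922918257173720)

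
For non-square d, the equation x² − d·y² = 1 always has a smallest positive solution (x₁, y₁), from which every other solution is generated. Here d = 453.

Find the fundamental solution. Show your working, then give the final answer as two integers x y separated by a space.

1653751 77700

d=453: √d = [21; 3,1,1,10,14,10,1,1,3,42] (ℓ=10, even), read p_9/q_9
i=0: a=21 ⇒ p=21, q=1
i=1: a=3 ⇒ p=64, q=3
i=2: a=1 ⇒ p=85, q=4
i=3: a=1 ⇒ p=149, q=7
i=4: a=10 ⇒ p=1575, q=74
i=5: a=14 ⇒ p=22199, q=1043
i=6: a=10 ⇒ p=223565, q=10504
i=7: a=1 ⇒ p=245764, q=11547
i=8: a=1 ⇒ p=469329, q=22051
i=9: a=3 ⇒ p=1653751, q=77700
fundamental: x₁=1653751, y₁=77700  (since 2734892370001 − 453·6037290000 = 1)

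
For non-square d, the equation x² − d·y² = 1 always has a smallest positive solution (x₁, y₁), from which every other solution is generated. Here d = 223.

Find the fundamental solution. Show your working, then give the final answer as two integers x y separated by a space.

[14; 1,13,1,28] for √223; ℓ=4 ⇒ convergent index 3
step 0: (14, 1)  from 14·(1,0) + (0,1)
step 1: (15, 1)  from 1·(14,1) + (1,0)
step 2: (209, 14)  from 13·(15,1) + (14,1)
step 3: (224, 15)  from 1·(209,14) + (15,1)
(x₁, y₁) = (224, 15);  224² − 223·15² = 1 ✓

224 15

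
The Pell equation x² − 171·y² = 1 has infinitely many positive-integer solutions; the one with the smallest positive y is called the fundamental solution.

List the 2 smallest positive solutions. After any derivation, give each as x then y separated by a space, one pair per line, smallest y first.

√171 → a₀=13, period (13,26); ℓ=2 even so k=1
k=0  a_k=13  p_k/q_k = 13/1
k=1  a_k=13  p_k/q_k = 170/13
→ (170, 13).  Check: 170²=28900, 171·13²=28899, difference 1.
(x_2, y_2) = (170·170 + 171·13·13, 170·13 + 13·170) = (57799, 4420)

170 13
57799 4420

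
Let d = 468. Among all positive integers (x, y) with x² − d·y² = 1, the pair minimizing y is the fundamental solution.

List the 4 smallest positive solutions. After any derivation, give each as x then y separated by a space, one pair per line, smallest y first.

649 30
842401 38940
1093435849 50544090
1419278889601 65606189880

√468 = [21; 1,1,1,2,1,1,1,42, …], period ℓ=8 (even) → k=7
step 0: (21, 1)  from 21·(1,0) + (0,1)
…
step 3: (65, 3)  from 1·(43,2) + (22,1)
step 4: (173, 8)  from 2·(65,3) + (43,2)
…
step 6: (411, 19)  from 1·(238,11) + (173,8)
step 7: (649, 30)  from 1·(411,19) + (238,11)
fundamental: x₁=649, y₁=30  (since 421201 − 468·900 = 1)
(649+30√468)^2 = 842401 + 38940√468
(649+30√468)^3 = 1093435849 + 50544090√468
(649+30√468)^4 = 1419278889601 + 65606189880√468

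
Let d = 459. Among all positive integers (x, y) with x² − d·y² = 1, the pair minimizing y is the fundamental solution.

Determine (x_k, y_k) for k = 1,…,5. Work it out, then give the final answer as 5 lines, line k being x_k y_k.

499850 23331
499700044999 23324000700
499550134985000450 23317003499766669
499400269944005249820001 23310008398693414998600
499250449862522498110069999250 23303015396150489970600653331

d=459: √d = [21; 2,2,1,4,21,4,1,2,2,42] (ℓ=10, even), read p_9/q_9
a_0=21:  p_0=21·1+0=21,  q_0=21·0+1=1
…
a_2=2:  p_2=2·43+21=107,  q_2=2·2+1=5
a_3=1:  p_3=1·107+43=150,  q_3=1·5+2=7
a_4=4:  p_4=4·150+107=707,  q_4=4·7+5=33
…
a_8=2:  p_8=2·75692+60695=212079,  q_8=2·3533+2833=9899
a_9=2:  p_9=2·212079+75692=499850,  q_9=2·9899+3533=23331
fundamental: x₁=499850, y₁=23331  (since 249850022500 − 459·544335561 = 1)
(x_2, y_2) = (499850·499850 + 459·23331·23331, 499850·23331 + 23331·499850) = (499700044999, 23324000700)
(x_3, y_3) = (499850·499700044999 + 459·23331·23324000700, 499850·23324000700 + 23331·499700044999) = (499550134985000450, 23317003499766669)
(x_4, y_4) = (499850·499550134985000450 + 459·23331·23317003499766669, 499850·23317003499766669 + 23331·499550134985000450) = (499400269944005249820001, 23310008398693414998600)
(x_5, y_5) = (499850·499400269944005249820001 + 459·23331·23310008398693414998600, 499850·23310008398693414998600 + 23331·499400269944005249820001) = (499250449862522498110069999250, 23303015396150489970600653331)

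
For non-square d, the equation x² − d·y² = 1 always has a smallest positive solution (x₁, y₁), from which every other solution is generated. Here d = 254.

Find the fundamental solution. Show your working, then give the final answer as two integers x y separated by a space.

255 16

√254 = [15; 1,14,1,30, …], period ℓ=4 (even) → k=3
i=0: a=15 ⇒ p=15, q=1
i=1: a=1 ⇒ p=16, q=1
i=2: a=14 ⇒ p=239, q=15
i=3: a=1 ⇒ p=255, q=16
fundamental: x₁=255, y₁=16  (since 65025 − 254·256 = 1)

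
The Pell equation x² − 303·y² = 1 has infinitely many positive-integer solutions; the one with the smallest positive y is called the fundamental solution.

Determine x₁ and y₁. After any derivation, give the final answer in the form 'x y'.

2524 145

d=303: √d = [17; 2,2,5,2,2,34] (ℓ=6, even), read p_5/q_5
i=0: a=17 ⇒ p=17, q=1
…
i=4: a=2 ⇒ p=1027, q=59
i=5: a=2 ⇒ p=2524, q=145
fundamental: x₁=2524, y₁=145  (since 6370576 − 303·21025 = 1)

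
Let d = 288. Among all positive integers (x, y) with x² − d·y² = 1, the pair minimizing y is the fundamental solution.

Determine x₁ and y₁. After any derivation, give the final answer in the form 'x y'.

17 1

√288 → a₀=16, period (1,32); ℓ=2 even so k=1
i=0: a=16 ⇒ p=16, q=1
i=1: a=1 ⇒ p=17, q=1
→ (17, 1).  Check: 17²=289, 288·1²=288, difference 1.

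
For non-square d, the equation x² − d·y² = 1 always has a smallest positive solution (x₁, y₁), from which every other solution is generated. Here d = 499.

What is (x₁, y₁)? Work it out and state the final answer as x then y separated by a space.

4490 201

[22; 2,1,21,1,2,44] for √499; ℓ=6 ⇒ convergent index 5
step 0: (22, 1)  from 22·(1,0) + (0,1)
…
step 2: (67, 3)  from 1·(45,2) + (22,1)
…
step 4: (1519, 68)  from 1·(1452,65) + (67,3)
step 5: (4490, 201)  from 2·(1519,68) + (1452,65)
→ (4490, 201).  Check: 4490²=20160100, 499·201²=20160099, difference 1.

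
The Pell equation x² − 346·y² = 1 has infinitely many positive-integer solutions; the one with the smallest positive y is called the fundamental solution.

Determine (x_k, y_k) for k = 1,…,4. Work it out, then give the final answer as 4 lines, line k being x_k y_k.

17299 930
598510801 32176140
20707276675699 1113230090790
716430357827323201 38515534648976280

√346 = [18; 1,1,1,1,36, …], period ℓ=5 (odd) → k=9
i=0: a=18 ⇒ p=18, q=1
i=1: a=1 ⇒ p=19, q=1
…
i=4: a=1 ⇒ p=93, q=5
…
i=6: a=1 ⇒ p=3497, q=188
i=7: a=1 ⇒ p=6901, q=371
i=8: a=1 ⇒ p=10398, q=559
i=9: a=1 ⇒ p=17299, q=930
(x₁, y₁) = (17299, 930);  17299² − 346·930² = 1 ✓
n=2: (17299,930)∘(17299,930) = (17299·17299+346·930·930, 17299·930+930·17299) = (598510801,32176140)
n=3: (598510801,32176140)∘(17299,930) = (17299·598510801+346·930·32176140, 17299·32176140+930·598510801) = (20707276675699,1113230090790)
n=4: (20707276675699,1113230090790)∘(17299,930) = (17299·20707276675699+346·930·1113230090790, 17299·1113230090790+930·20707276675699) = (716430357827323201,38515534648976280)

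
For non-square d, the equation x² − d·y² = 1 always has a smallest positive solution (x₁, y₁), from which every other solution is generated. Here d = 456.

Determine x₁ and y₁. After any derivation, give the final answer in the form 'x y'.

d=456: √d = [21; 2,1,4,1,2,42] (ℓ=6, even), read p_5/q_5
i=0: a=21 ⇒ p=21, q=1
i=1: a=2 ⇒ p=43, q=2
i=2: a=1 ⇒ p=64, q=3
i=3: a=4 ⇒ p=299, q=14
i=4: a=1 ⇒ p=363, q=17
i=5: a=2 ⇒ p=1025, q=48
(x₁, y₁) = (1025, 48);  1025² − 456·48² = 1 ✓

1025 48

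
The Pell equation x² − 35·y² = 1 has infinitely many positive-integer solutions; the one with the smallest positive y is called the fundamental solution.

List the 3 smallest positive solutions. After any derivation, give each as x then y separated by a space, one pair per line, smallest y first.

6 1
71 12
846 143

√35 → a₀=5, period (1,10); ℓ=2 even so k=1
k=0  a_k=5  p_k/q_k = 5/1
k=1  a_k=1  p_k/q_k = 6/1
→ (6, 1).  Check: 6²=36, 35·1²=35, difference 1.
(x_2, y_2) = (6·6 + 35·1·1, 6·1 + 1·6) = (71, 12)
(x_3, y_3) = (6·71 + 35·1·12, 6·12 + 1·71) = (846, 143)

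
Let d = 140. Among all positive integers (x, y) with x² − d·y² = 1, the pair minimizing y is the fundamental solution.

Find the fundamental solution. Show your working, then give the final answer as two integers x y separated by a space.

√140 → a₀=11, period (1,4,1,22); ℓ=4 even so k=3
k=0  a_k=11  p_k/q_k = 11/1
…
k=2  a_k=4  p_k/q_k = 59/5
k=3  a_k=1  p_k/q_k = 71/6
→ (71, 6).  Check: 71²=5041, 140·6²=5040, difference 1.

71 6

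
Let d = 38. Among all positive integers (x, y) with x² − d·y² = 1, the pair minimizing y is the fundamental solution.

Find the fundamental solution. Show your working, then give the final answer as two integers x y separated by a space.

d=38: √d = [6; 6,12] (ℓ=2, even), read p_1/q_1
k=0  a_k=6  p_k/q_k = 6/1
k=1  a_k=6  p_k/q_k = 37/6
fundamental: x₁=37, y₁=6  (since 1369 − 38·36 = 1)

37 6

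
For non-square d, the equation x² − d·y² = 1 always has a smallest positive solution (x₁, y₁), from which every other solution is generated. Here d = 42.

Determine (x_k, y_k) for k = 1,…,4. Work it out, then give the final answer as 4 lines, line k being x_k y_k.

√42 → a₀=6, period (2,12); ℓ=2 even so k=1
a_0=6:  p_0=6·1+0=6,  q_0=6·0+1=1
a_1=2:  p_1=2·6+1=13,  q_1=2·1+0=2
(x₁, y₁) = (13, 2);  13² − 42·2² = 1 ✓
(x_2, y_2) = (13·13 + 42·2·2, 13·2 + 2·13) = (337, 52)
(x_3, y_3) = (13·337 + 42·2·52, 13·52 + 2·337) = (8749, 1350)
(x_4, y_4) = (13·8749 + 42·2·1350, 13·1350 + 2·8749) = (227137, 35048)

13 2
337 52
8749 1350
227137 35048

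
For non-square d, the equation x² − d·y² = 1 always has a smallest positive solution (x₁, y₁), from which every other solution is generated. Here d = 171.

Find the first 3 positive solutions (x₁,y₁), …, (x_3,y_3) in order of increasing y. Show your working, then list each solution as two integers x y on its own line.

d=171: √d = [13; 13,26] (ℓ=2, even), read p_1/q_1
k=0  a_k=13  p_k/q_k = 13/1
k=1  a_k=13  p_k/q_k = 170/13
fundamental: x₁=170, y₁=13  (since 28900 − 171·169 = 1)
(x_2, y_2) = (170·170 + 171·13·13, 170·13 + 13·170) = (57799, 4420)
(x_3, y_3) = (170·57799 + 171·13·4420, 170·4420 + 13·57799) = (19651490, 1502787)

170 13
57799 4420
19651490 1502787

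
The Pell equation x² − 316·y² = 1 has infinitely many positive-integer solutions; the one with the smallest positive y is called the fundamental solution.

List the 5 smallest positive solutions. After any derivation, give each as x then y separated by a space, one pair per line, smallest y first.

[17; 1,3,2,8,2,3,1,34] for √316; ℓ=8 ⇒ convergent index 7
k=0  a_k=17  p_k/q_k = 17/1
k=1  a_k=1  p_k/q_k = 18/1
k=2  a_k=3  p_k/q_k = 71/4
k=3  a_k=2  p_k/q_k = 160/9
…
k=5  a_k=2  p_k/q_k = 2862/161
k=6  a_k=3  p_k/q_k = 9937/559
k=7  a_k=1  p_k/q_k = 12799/720
(x₁, y₁) = (12799, 720);  12799² − 316·720² = 1 ✓
k=2:  x_2 = 12799·12799+316·720·720 = 327628801,  y_2 = 12799·720+720·12799 = 18430560
k=3:  x_3 = 12799·327628801+316·720·18430560 = 8386642035199,  y_3 = 12799·18430560+720·327628801 = 471785474160
k=4:  x_4 = 12799·8386642035199+316·720·471785474160 = 214681262489395201,  y_4 = 12799·471785474160+720·8386642035199 = 12076764549117120
k=5:  x_5 = 12799·214681262489395201+316·720·12076764549117120 = 5495410948816896319999,  y_5 = 12799·12076764549117120+720·214681262489395201 = 309141018456514563600

12799 720
327628801 18430560
8386642035199 471785474160
214681262489395201 12076764549117120
5495410948816896319999 309141018456514563600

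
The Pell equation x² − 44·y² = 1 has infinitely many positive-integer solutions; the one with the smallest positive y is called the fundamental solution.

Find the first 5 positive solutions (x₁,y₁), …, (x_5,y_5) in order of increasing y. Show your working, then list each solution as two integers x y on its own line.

d=44: √d = [6; 1,1,1,2,1,1,1,12] (ℓ=8, even), read p_7/q_7
a_0=6:  p_0=6·1+0=6,  q_0=6·0+1=1
a_1=1:  p_1=1·6+1=7,  q_1=1·1+0=1
a_2=1:  p_2=1·7+6=13,  q_2=1·1+1=2
a_3=1:  p_3=1·13+7=20,  q_3=1·2+1=3
a_4=2:  p_4=2·20+13=53,  q_4=2·3+2=8
a_5=1:  p_5=1·53+20=73,  q_5=1·8+3=11
a_6=1:  p_6=1·73+53=126,  q_6=1·11+8=19
a_7=1:  p_7=1·126+73=199,  q_7=1·19+11=30
(x₁, y₁) = (199, 30);  199² − 44·30² = 1 ✓
(x_2, y_2) = (199·199 + 44·30·30, 199·30 + 30·199) = (79201, 11940)
(x_3, y_3) = (199·79201 + 44·30·11940, 199·11940 + 30·79201) = (31521799, 4752090)
(x_4, y_4) = (199·31521799 + 44·30·4752090, 199·4752090 + 30·31521799) = (12545596801, 1891319880)
(x_5, y_5) = (199·12545596801 + 44·30·1891319880, 199·1891319880 + 30·12545596801) = (4993116004999, 752740560150)

199 30
79201 11940
31521799 4752090
12545596801 1891319880
4993116004999 752740560150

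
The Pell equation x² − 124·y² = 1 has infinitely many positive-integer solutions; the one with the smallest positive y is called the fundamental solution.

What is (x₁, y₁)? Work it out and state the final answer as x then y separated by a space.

4620799 414960

√124 → a₀=11, period (7,2,1,1,1,…,2,7,22); ℓ=16 even so k=15
k=0  a_k=11  p_k/q_k = 11/1
k=1  a_k=7  p_k/q_k = 78/7
k=2  a_k=2  p_k/q_k = 167/15
k=3  a_k=1  p_k/q_k = 245/22
k=4  a_k=1  p_k/q_k = 412/37
k=5  a_k=1  p_k/q_k = 657/59
k=6  a_k=3  p_k/q_k = 2383/214
k=7  a_k=1  p_k/q_k = 3040/273
…
k=9  a_k=1  p_k/q_k = 17583/1579
k=10  a_k=3  p_k/q_k = 67292/6043
k=11  a_k=1  p_k/q_k = 84875/7622
k=12  a_k=1  p_k/q_k = 152167/13665
…
k=14  a_k=2  p_k/q_k = 626251/56239
k=15  a_k=7  p_k/q_k = 4620799/414960
(x₁, y₁) = (4620799, 414960);  4620799² − 124·414960² = 1 ✓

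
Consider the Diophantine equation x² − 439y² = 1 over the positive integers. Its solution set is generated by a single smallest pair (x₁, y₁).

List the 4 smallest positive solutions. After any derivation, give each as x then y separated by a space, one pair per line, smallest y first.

d=439: √d = [20; 1,19,1,40] (ℓ=4, even), read p_3/q_3
a_0=20:  p_0=20·1+0=20,  q_0=20·0+1=1
a_1=1:  p_1=1·20+1=21,  q_1=1·1+0=1
a_2=19:  p_2=19·21+20=419,  q_2=19·1+1=20
a_3=1:  p_3=1·419+21=440,  q_3=1·20+1=21
fundamental: x₁=440, y₁=21  (since 193600 − 439·441 = 1)
(x_2, y_2) = (440·440 + 439·21·21, 440·21 + 21·440) = (387199, 18480)
(x_3, y_3) = (440·387199 + 439·21·18480, 440·18480 + 21·387199) = (340734680, 16262379)
(x_4, y_4) = (440·340734680 + 439·21·16262379, 440·16262379 + 21·340734680) = (299846131201, 14310875040)

440 21
387199 18480
340734680 16262379
299846131201 14310875040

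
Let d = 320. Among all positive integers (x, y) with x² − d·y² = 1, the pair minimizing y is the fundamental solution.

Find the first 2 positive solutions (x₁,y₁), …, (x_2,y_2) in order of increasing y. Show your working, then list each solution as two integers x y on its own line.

161 9
51841 2898

√320 → a₀=17, period (1,7,1,34); ℓ=4 even so k=3
i=0: a=17 ⇒ p=17, q=1
…
i=2: a=7 ⇒ p=143, q=8
i=3: a=1 ⇒ p=161, q=9
(x₁, y₁) = (161, 9);  161² − 320·9² = 1 ✓
(x_2, y_2) = (161·161 + 320·9·9, 161·9 + 9·161) = (51841, 2898)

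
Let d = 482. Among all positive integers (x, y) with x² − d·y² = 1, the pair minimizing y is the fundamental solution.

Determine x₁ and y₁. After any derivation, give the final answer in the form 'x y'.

√482 → a₀=21, period (1,20,1,42); ℓ=4 even so k=3
step 0: (21, 1)  from 21·(1,0) + (0,1)
step 1: (22, 1)  from 1·(21,1) + (1,0)
step 2: (461, 21)  from 20·(22,1) + (21,1)
step 3: (483, 22)  from 1·(461,21) + (22,1)
fundamental: x₁=483, y₁=22  (since 233289 − 482·484 = 1)

483 22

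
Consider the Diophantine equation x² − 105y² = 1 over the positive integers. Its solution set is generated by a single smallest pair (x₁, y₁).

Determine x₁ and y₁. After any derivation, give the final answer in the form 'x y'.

[10; 4,20] for √105; ℓ=2 ⇒ convergent index 1
a_0=10:  p_0=10·1+0=10,  q_0=10·0+1=1
a_1=4:  p_1=4·10+1=41,  q_1=4·1+0=4
→ (41, 4).  Check: 41²=1681, 105·4²=1680, difference 1.

41 4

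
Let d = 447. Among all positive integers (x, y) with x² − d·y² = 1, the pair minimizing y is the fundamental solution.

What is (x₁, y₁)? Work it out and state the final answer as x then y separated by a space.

d=447: √d = [21; 7,42] (ℓ=2, even), read p_1/q_1
i=0: a=21 ⇒ p=21, q=1
i=1: a=7 ⇒ p=148, q=7
→ (148, 7).  Check: 148²=21904, 447·7²=21903, difference 1.

148 7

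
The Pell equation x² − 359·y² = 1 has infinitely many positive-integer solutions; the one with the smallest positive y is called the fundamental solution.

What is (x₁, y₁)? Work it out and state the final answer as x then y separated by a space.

√359 → a₀=18, period (1,17,1,36); ℓ=4 even so k=3
step 0: (18, 1)  from 18·(1,0) + (0,1)
step 1: (19, 1)  from 1·(18,1) + (1,0)
step 2: (341, 18)  from 17·(19,1) + (18,1)
step 3: (360, 19)  from 1·(341,18) + (19,1)
fundamental: x₁=360, y₁=19  (since 129600 − 359·361 = 1)

360 19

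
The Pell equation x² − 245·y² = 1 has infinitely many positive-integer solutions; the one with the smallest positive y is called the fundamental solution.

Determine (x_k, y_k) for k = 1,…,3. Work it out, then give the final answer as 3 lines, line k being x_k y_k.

51841 3312
5374978561 343394784
557288527109761 35603857991376

d=245: √d = [15; 1,1,1,7,6,7,1,1,1,30] (ℓ=10, even), read p_9/q_9
k=0  a_k=15  p_k/q_k = 15/1
k=1  a_k=1  p_k/q_k = 16/1
…
k=3  a_k=1  p_k/q_k = 47/3
k=4  a_k=7  p_k/q_k = 360/23
…
k=6  a_k=7  p_k/q_k = 15809/1010
k=7  a_k=1  p_k/q_k = 18016/1151
k=8  a_k=1  p_k/q_k = 33825/2161
k=9  a_k=1  p_k/q_k = 51841/3312
fundamental: x₁=51841, y₁=3312  (since 2687489281 − 245·10969344 = 1)
(51841+3312√245)^2 = 5374978561 + 343394784√245
(51841+3312√245)^3 = 557288527109761 + 35603857991376√245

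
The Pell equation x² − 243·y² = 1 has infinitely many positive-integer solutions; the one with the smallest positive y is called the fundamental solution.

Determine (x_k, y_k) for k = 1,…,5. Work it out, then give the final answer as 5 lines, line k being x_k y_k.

70226 4505
9863382151 632736260
1385331749802026 88869073185015
194572614913330773601 12481839066348990520
27328112908421802064005626 1753099260457979343330025

√243 → a₀=15, period (1,1,2,3,15,3,2,1,1,30); ℓ=10 even so k=9
k=0  a_k=15  p_k/q_k = 15/1
k=1  a_k=1  p_k/q_k = 16/1
k=2  a_k=1  p_k/q_k = 31/2
k=3  a_k=2  p_k/q_k = 78/5
k=4  a_k=3  p_k/q_k = 265/17
k=5  a_k=15  p_k/q_k = 4053/260
…
k=7  a_k=2  p_k/q_k = 28901/1854
k=8  a_k=1  p_k/q_k = 41325/2651
k=9  a_k=1  p_k/q_k = 70226/4505
→ (70226, 4505).  Check: 70226²=4931691076, 243·4505²=4931691075, difference 1.
(70226+4505√243)^2 = 9863382151 + 632736260√243
(70226+4505√243)^3 = 1385331749802026 + 88869073185015√243
(70226+4505√243)^4 = 194572614913330773601 + 12481839066348990520√243
(70226+4505√243)^5 = 27328112908421802064005626 + 1753099260457979343330025√243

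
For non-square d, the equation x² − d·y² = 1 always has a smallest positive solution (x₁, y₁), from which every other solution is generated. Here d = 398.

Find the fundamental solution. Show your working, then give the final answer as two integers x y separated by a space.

399 20

d=398: √d = [19; 1,18,1,38] (ℓ=4, even), read p_3/q_3
i=0: a=19 ⇒ p=19, q=1
i=1: a=1 ⇒ p=20, q=1
i=2: a=18 ⇒ p=379, q=19
i=3: a=1 ⇒ p=399, q=20
fundamental: x₁=399, y₁=20  (since 159201 − 398·400 = 1)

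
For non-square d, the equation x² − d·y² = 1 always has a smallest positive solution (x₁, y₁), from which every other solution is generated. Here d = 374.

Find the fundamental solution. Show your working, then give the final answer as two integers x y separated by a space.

√374 = [19; 2,1,18,1,2,38, …], period ℓ=6 (even) → k=5
step 0: (19, 1)  from 19·(1,0) + (0,1)
…
step 2: (58, 3)  from 1·(39,2) + (19,1)
…
step 4: (1141, 59)  from 1·(1083,56) + (58,3)
step 5: (3365, 174)  from 2·(1141,59) + (1083,56)
→ (3365, 174).  Check: 3365²=11323225, 374·174²=11323224, difference 1.

3365 174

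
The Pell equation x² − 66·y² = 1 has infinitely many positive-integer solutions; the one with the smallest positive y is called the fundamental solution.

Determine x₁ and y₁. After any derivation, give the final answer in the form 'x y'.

√66 = [8; 8,16, …], period ℓ=2 (even) → k=1
i=0: a=8 ⇒ p=8, q=1
i=1: a=8 ⇒ p=65, q=8
→ (65, 8).  Check: 65²=4225, 66·8²=4224, difference 1.

65 8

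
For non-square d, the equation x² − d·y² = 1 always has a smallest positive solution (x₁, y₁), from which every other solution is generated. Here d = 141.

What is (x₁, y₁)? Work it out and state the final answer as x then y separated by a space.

95 8

d=141: √d = [11; 1,6,1,22] (ℓ=4, even), read p_3/q_3
step 0: (11, 1)  from 11·(1,0) + (0,1)
…
step 2: (83, 7)  from 6·(12,1) + (11,1)
step 3: (95, 8)  from 1·(83,7) + (12,1)
fundamental: x₁=95, y₁=8  (since 9025 − 141·64 = 1)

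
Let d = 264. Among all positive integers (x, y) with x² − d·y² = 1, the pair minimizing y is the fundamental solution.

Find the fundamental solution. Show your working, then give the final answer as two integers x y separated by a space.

√264 → a₀=16, period (4,32); ℓ=2 even so k=1
step 0: (16, 1)  from 16·(1,0) + (0,1)
step 1: (65, 4)  from 4·(16,1) + (1,0)
→ (65, 4).  Check: 65²=4225, 264·4²=4224, difference 1.

65 4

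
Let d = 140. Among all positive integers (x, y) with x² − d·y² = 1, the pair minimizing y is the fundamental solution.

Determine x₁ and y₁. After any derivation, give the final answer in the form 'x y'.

71 6

√140 → a₀=11, period (1,4,1,22); ℓ=4 even so k=3
a_0=11:  p_0=11·1+0=11,  q_0=11·0+1=1
a_1=1:  p_1=1·11+1=12,  q_1=1·1+0=1
a_2=4:  p_2=4·12+11=59,  q_2=4·1+1=5
a_3=1:  p_3=1·59+12=71,  q_3=1·5+1=6
→ (71, 6).  Check: 71²=5041, 140·6²=5040, difference 1.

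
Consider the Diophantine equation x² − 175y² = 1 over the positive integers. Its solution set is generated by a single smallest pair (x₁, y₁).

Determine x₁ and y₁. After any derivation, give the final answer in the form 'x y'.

2024 153

d=175: √d = [13; 4,2,1,2,4,26] (ℓ=6, even), read p_5/q_5
a_0=13:  p_0=13·1+0=13,  q_0=13·0+1=1
…
a_2=2:  p_2=2·53+13=119,  q_2=2·4+1=9
a_3=1:  p_3=1·119+53=172,  q_3=1·9+4=13
a_4=2:  p_4=2·172+119=463,  q_4=2·13+9=35
a_5=4:  p_5=4·463+172=2024,  q_5=4·35+13=153
→ (2024, 153).  Check: 2024²=4096576, 175·153²=4096575, difference 1.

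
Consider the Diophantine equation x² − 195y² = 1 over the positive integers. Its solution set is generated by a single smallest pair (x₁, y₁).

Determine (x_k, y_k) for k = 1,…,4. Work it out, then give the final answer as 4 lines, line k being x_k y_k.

14 1
391 28
10934 783
305761 21896

d=195: √d = [13; 1,26] (ℓ=2, even), read p_1/q_1
i=0: a=13 ⇒ p=13, q=1
i=1: a=1 ⇒ p=14, q=1
(x₁, y₁) = (14, 1);  14² − 195·1² = 1 ✓
(x_2, y_2) = (14·14 + 195·1·1, 14·1 + 1·14) = (391, 28)
(x_3, y_3) = (14·391 + 195·1·28, 14·28 + 1·391) = (10934, 783)
(x_4, y_4) = (14·10934 + 195·1·783, 14·783 + 1·10934) = (305761, 21896)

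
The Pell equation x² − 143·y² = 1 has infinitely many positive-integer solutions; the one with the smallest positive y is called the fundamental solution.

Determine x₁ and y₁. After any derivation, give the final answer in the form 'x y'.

[11; 1,22] for √143; ℓ=2 ⇒ convergent index 1
i=0: a=11 ⇒ p=11, q=1
i=1: a=1 ⇒ p=12, q=1
fundamental: x₁=12, y₁=1  (since 144 − 143·1 = 1)

12 1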